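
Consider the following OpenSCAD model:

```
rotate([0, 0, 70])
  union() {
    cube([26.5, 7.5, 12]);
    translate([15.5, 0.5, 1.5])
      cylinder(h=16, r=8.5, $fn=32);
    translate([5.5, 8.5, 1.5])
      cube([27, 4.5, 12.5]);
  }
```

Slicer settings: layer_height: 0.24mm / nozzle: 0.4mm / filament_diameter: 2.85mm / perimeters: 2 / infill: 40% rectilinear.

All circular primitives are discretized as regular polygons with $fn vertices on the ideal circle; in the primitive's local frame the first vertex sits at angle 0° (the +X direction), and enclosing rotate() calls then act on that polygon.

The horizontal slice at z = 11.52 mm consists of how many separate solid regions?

At z = 11.52 mm: the 26.5×7.5 cube contributes its full rectangle; the cylinder at (15.5, 0.5): section is a regular 32-gon, circumradius r=8.5; the cube at (5.5, 8.5) (footprint 27×4.5) is included at this height; Taking the union: the regions partially overlap (shared area 113.45 mm²), so overlapping operands fuse into one piece — 1 connected region; (whole slice rotated 70° about Z — lengths, areas and connectivity unchanged). The result has 1 disconnected region.

1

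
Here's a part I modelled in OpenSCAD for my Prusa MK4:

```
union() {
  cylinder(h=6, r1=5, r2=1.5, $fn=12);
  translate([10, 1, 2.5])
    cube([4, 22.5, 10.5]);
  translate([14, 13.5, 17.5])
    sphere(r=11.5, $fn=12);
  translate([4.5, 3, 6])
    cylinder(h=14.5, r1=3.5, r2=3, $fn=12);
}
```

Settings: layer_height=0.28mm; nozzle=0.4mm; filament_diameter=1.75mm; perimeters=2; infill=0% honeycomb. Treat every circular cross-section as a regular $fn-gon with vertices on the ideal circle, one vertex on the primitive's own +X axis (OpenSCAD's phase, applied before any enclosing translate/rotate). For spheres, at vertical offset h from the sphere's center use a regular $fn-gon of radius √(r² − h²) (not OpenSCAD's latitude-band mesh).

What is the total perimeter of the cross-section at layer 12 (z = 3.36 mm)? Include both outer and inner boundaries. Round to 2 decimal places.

At z = 3.36 mm: the cone: at t=0.560 of its height the radius interpolates to r₁+(r₂−r₁)t = 3.040, giving a regular 12-gon of that circumradius (perimeter = 2·12·3.040·sin(180°/12) = 18.88 mm); the cube at (10, 1) is present — its section is the full 4×22.5 rectangle (perimeter 53.00 mm); the sphere at (14, 13.5) is absent (|z−center|=14.140 > r=11.5); the cone at (4.5, 3) is not intersected at this z (z outside [6, 20.5]); Taking the union: the 2 present regions are separate (no shared area or edge), so areas and boundary lengths simply add and each stays a separate island — boundary = 71.88 mm. Overall, the cross-section has 2 separate islands. Total boundary length (outer) = 71.88 mm.

71.88 mm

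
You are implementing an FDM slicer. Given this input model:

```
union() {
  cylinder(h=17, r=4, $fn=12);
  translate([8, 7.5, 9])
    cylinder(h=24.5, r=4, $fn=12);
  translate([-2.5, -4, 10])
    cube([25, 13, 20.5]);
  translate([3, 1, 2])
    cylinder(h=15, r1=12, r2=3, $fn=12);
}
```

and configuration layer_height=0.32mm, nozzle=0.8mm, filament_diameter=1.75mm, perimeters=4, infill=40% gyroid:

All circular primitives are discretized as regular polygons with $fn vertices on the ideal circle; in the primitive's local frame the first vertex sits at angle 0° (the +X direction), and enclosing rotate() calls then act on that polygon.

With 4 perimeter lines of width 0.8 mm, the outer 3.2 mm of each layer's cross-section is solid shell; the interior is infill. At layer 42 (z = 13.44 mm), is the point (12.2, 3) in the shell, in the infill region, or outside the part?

infill

At z = 13.44 mm: the cylinder: section is a regular 12-gon, circumradius r=4; the cylinder at (8, 7.5): section is a regular 12-gon, circumradius r=4; the cube at (-2.5, -4) (footprint 25×13) is included at this height; the cone at (3, 1) contributes a regular 12-gon of circumradius 5.136 (interpolated between r1=12 and r2=3 at t=0.763); Merging all regions: the regions partially overlap (shared area 156.61 mm²), so overlapping operands fuse into one piece — 1 connected region. Overall, the cross-section is a single solid region. The nearest boundary edge runs (11.60, 9.00)→(22.50, 9.00); distance from the point to it = 6.00 mm. The point is inside the cross-section and 6.00 mm from the nearest boundary — more than the 3.2 mm shell width (4 × 0.8), so it's in the infill interior.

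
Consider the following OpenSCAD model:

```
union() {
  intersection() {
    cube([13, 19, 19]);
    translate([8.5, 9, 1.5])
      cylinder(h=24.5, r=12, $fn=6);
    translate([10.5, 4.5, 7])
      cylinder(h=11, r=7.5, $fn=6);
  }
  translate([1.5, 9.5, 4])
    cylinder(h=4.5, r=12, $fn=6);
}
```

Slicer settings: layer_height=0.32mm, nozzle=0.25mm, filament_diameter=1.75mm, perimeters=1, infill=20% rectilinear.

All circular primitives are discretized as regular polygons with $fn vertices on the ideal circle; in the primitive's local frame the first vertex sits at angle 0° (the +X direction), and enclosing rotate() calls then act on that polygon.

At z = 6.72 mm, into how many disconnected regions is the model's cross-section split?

At z = 6.72 mm: the cube (footprint 13×19) is included at this height; the r=12 cylinder at (8.5, 9) gives a regular 6-gon of circumradius 12 (constant along its height); the cylinder at (10.5, 4.5) is not intersected at this z (z outside [7, 18]); Taking the intersection: at least one operand is absent at this height, so nothing remains; the cylinder at (1.5, 9.5): section is a regular 6-gon, circumradius r=12; Merging all regions: only the r=12 cylinder at (1.5, 9.5) is present, so the union is just that shape — 1 connected region. The result has 1 disconnected region.

1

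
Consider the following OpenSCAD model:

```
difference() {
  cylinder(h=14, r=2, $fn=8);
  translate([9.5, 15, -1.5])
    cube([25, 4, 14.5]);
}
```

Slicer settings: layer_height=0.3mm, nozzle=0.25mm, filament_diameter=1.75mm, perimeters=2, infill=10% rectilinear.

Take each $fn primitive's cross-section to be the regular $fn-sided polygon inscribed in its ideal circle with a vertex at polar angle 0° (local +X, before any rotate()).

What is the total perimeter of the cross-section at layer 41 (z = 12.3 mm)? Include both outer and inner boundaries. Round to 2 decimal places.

At z = 12.3 mm: the r=2 cylinder gives a regular 8-gon of circumradius 2 (constant along its height) (perimeter = 2·8·2.000·sin(180°/8) = 12.25 mm); the 25×4 cube at (9.5, 15) contributes its full rectangle (perimeter 58.00 mm); After the difference (first − rest): starting from the r=2 cylinder, the 25×4 cube at (9.5, 15) misses the remaining region (no effect) — boundary = 12.25 mm. Overall, the cross-section is a single solid region. Total boundary length (outer) = 12.25 mm.

12.25 mm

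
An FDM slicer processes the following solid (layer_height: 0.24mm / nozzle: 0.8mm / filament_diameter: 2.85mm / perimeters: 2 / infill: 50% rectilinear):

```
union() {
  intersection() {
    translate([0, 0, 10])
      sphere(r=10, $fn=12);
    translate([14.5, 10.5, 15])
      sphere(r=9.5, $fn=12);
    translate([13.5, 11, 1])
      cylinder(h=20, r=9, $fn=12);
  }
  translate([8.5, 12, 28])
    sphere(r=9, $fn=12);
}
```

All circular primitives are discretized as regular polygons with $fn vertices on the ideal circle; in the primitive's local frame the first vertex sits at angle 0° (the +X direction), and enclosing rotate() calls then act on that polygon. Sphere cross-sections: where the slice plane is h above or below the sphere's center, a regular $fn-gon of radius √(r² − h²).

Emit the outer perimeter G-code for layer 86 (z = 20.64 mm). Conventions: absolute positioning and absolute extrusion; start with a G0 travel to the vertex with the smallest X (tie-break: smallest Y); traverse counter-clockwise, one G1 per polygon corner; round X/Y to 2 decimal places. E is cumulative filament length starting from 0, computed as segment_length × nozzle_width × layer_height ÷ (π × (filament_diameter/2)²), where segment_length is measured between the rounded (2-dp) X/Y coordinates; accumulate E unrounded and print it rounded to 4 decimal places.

G0 X3.32 Y12.00 Z20.64
G1 X4.01 Y9.41 E0.0807
G1 X5.91 Y7.51 E0.1615
G1 X8.50 Y6.82 E0.2422
G1 X11.09 Y7.51 E0.3229
G1 X12.99 Y9.41 E0.4038
G1 X13.68 Y12.00 E0.4844
G1 X12.99 Y14.59 E0.5651
G1 X11.09 Y16.49 E0.6460
G1 X8.50 Y17.18 E0.7266
G1 X5.91 Y16.49 E0.8073
G1 X4.01 Y14.59 E0.8882
G1 X3.32 Y12.00 E0.9688

At z = 20.64 mm: the sphere is not intersected at this z (|z−center|=10.640 > r=10); the r=9.5 sphere at (14.5, 10.5) slices to a regular 12-gon of circumradius 7.645 (√(r²−h²) with h=5.64 from center); the cylinder at (13.5, 11): section is a regular 12-gon, circumradius r=9; Keeping only the common overlap: at least one operand is absent at this height, so nothing remains; the sphere at (8.5, 12): section is a regular 12-gon, circumradius = √(r²−h²) = √(9²−7.36²) = 5.180; Taking the union: only the r=9 sphere at (8.5, 12) is present, so the union is just that shape — 1 connected region. The outline is a single polygon with 12 vertices. Extrusion per mm of travel: 0.8 × 0.24 / (π × 1.425²) = 0.030097. Accumulating E over each segment gives final E = 0.9688.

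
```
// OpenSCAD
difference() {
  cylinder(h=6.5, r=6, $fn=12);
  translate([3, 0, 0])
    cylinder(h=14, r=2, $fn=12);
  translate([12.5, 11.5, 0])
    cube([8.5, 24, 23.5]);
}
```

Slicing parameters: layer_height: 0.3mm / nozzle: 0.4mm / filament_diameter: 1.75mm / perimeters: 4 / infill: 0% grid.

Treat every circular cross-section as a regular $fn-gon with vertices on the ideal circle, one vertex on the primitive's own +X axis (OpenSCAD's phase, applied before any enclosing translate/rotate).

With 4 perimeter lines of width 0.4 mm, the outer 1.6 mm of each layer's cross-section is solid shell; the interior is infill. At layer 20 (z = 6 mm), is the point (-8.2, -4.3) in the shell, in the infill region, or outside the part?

At z = 6 mm: the r=6 cylinder contributes a regular 12-gon of circumradius 6; the r=2 cylinder at (3, 0) gives a regular 12-gon of circumradius 2 (constant along its height); the cube at (12.5, 11.5) is present — its section is the full 8.5×24 rectangle; Subtracting the remaining from the first: starting from the r=6 cylinder, the r=2 cylinder at (3, 0) lies wholly inside it (removes its full 12.00 mm² and its 12.42 mm outline becomes a hole wall); the 8.5×24 cube at (12.5, 11.5) misses the remaining region (no effect) — 1 connected region with 1 hole. Overall, the cross-section is one region with 1 hole. The nearest boundary edge runs (-3.00, -5.20)→(-5.20, -3.00); distance from the point to it = 3.27 mm. The point is not inside any of the regions above, so it lies outside the cross-section (3.27 mm from the nearest boundary).

outside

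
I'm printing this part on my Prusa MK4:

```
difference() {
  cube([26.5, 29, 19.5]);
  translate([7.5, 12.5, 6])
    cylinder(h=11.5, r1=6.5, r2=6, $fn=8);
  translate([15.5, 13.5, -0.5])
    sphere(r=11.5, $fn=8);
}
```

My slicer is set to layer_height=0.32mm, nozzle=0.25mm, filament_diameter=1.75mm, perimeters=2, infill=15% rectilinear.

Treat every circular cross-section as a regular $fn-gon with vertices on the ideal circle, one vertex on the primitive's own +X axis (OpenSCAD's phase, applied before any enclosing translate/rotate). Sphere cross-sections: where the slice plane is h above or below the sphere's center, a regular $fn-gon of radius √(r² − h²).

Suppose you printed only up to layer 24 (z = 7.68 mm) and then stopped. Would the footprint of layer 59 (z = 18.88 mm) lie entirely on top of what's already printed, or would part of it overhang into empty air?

Compare the two slices. At z = 7.68: the 26.5×29 cube contributes its full rectangle (area 768.50 mm²); the cone at (7.5, 12.5) contributes a regular 8-gon of circumradius 6.427 (interpolated between r1=6.5 and r2=6 at t=0.146) (area = (8/2)·6.427²·sin(360°/8) = 116.83 mm²); the sphere at (15.5, 13.5): section is a regular 8-gon, circumradius = √(r²−h²) = √(11.5²−8.18²) = 8.083 (area = (8/2)·8.083²·sin(360°/8) = 184.80 mm²); After the difference (first − rest): starting from the 26.5×29 cube (768.50 mm²), the cone at (7.5, 12.5) lies wholly inside it (removes its full 116.83 mm² and its 39.35 mm outline becomes a hole wall); the r=11.5 sphere at (15.5, 13.5) partially overlaps it — only the 140.68 mm² overlap (of its 184.80 mm²) is removed, clipping the outline — area = 510.99 mm². At z = 18.88: the 26.5×29 cube contributes its full rectangle (area 768.50 mm²); the cone at (7.5, 12.5) is not intersected at this z (z outside [6, 17.5]); the sphere at (15.5, 13.5) does not reach this height (|z−center|=19.380 > r=11.5); Taking the first minus the rest: none of the subtracted shapes is present at this height, so the 26.5×29 cube is unchanged — area = 768.50 mm². Checking containment: at z = 18.88 the cross-section extends beyond the z = 7.68 cross-section by about 257.51 mm².

part overhangs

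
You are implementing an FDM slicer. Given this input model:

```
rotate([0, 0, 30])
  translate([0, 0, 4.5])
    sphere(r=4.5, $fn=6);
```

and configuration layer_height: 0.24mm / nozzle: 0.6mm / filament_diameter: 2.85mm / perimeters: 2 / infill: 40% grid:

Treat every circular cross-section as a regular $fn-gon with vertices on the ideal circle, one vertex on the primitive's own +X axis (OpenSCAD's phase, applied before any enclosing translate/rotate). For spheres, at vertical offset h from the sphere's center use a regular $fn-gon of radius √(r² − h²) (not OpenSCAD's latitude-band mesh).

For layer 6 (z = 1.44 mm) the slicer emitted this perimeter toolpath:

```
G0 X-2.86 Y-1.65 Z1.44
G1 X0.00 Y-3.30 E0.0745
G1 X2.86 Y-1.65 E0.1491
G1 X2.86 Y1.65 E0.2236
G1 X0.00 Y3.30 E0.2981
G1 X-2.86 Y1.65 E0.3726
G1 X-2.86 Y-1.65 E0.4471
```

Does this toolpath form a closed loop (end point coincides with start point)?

Start point (G0): (-2.86, -1.65). End point (last G1): the path returns to the start — closed.

yes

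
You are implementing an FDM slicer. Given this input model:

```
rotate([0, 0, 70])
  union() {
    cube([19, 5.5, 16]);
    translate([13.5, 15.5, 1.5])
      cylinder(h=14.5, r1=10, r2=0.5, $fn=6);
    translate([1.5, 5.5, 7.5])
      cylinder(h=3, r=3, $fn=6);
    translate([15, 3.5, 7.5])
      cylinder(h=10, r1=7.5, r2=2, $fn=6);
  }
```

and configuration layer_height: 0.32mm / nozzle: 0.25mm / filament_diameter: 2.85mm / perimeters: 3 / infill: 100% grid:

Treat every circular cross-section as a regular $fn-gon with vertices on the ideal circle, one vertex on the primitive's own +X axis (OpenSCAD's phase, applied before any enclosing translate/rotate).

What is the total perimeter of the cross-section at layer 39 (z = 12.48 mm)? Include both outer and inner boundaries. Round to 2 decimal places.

At z = 12.48 mm: the 19×5.5 cube contributes its full rectangle (perimeter 49.00 mm); the cone at (13.5, 15.5) contributes a regular 6-gon of circumradius 2.806 (interpolated between r1=10 and r2=0.5 at t=0.757) (perimeter = 2·6·2.806·sin(180°/6) = 16.84 mm); the cylinder at (1.5, 5.5) is absent (z outside [7.5, 10.5]); the cone at (15, 3.5) contributes a regular 6-gon of circumradius 4.761 (interpolated between r1=7.5 and r2=2 at t=0.498) (perimeter = 2·6·4.761·sin(180°/6) = 28.57 mm); Merging all regions: the regions partially overlap (shared area 41.99 mm²), so the edge portions inside another operand are dropped and the merged outline is re-measured after clipping — boundary = 69.42 mm; (whole slice rotated 70° about Z — lengths, areas and connectivity unchanged). Overall, the cross-section has 2 separate islands. Total boundary length (outer) = 69.42 mm.

69.42 mm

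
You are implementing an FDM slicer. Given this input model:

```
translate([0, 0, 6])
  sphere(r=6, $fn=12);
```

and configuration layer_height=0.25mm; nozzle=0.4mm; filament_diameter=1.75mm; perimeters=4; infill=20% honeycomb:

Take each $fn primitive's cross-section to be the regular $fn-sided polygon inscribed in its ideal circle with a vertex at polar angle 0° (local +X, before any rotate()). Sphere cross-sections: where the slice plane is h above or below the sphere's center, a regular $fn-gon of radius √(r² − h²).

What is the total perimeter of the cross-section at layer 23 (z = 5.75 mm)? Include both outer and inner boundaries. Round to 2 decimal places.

37.24 mm

At z = 5.75 mm: the r=6 sphere contributes a regular 12-gon of circumradius √(6²−0.25²) = 5.995 (perimeter = 2·12·5.995·sin(180°/12) = 37.24 mm). Overall, the cross-section is a single solid region. Total boundary length (outer) = 37.24 mm.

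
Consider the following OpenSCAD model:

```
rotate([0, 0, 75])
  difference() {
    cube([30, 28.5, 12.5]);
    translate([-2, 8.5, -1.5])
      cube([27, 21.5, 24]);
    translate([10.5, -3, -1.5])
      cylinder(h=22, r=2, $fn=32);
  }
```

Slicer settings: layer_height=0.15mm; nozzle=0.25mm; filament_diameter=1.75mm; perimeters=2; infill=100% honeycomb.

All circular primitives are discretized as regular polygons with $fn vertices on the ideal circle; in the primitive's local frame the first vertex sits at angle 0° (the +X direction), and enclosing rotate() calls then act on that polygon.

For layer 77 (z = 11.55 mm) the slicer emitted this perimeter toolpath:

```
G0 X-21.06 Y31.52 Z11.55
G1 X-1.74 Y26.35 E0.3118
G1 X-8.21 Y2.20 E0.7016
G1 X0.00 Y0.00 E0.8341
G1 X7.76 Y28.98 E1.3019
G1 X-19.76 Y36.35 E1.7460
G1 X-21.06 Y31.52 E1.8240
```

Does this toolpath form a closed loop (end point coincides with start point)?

Start point (G0): (-21.06, 31.52). End point (last G1): the path returns to the start — closed.

yes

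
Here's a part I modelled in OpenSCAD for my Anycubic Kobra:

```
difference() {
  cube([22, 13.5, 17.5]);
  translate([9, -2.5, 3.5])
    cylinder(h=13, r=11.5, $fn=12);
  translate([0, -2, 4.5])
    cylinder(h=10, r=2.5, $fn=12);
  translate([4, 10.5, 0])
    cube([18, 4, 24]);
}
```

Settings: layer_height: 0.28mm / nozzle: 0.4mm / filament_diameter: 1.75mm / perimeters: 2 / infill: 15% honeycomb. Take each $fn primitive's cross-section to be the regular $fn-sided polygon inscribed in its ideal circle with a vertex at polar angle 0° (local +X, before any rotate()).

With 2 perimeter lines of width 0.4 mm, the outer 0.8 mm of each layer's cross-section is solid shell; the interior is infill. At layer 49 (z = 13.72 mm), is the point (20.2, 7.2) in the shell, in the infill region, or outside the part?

At z = 13.72 mm: the cube (footprint 22×13.5) is included at this height; the r=11.5 cylinder at (9, -2.5) contributes a regular 12-gon of circumradius 11.5; the r=2.5 cylinder at (0, -2) contributes a regular 12-gon of circumradius 2.5; the cube at (4, 10.5) (footprint 18×4) is included at this height; Taking the first minus the rest: starting from the 22×13.5 cube, the r=11.5 cylinder at (9, -2.5) partially overlaps it — only the 137.56 mm² overlap (of its 396.75 mm²) is removed, clipping the outline; the r=2.5 cylinder at (0, -2) misses the remaining region (no effect); the 18×4 cube at (4, 10.5) partially overlaps it — only the 54.00 mm² overlap (of its 72.00 mm²) is removed, clipping the outline — 1 connected region. Overall, the cross-section is a single solid region. The nearest boundary edge runs (22.00, 10.50)→(22.00, 0.00); distance from the point to it = 1.80 mm. The point is inside the cross-section and 1.80 mm from the nearest boundary — more than the 0.8 mm shell width (2 × 0.4), so it's in the infill interior.

infill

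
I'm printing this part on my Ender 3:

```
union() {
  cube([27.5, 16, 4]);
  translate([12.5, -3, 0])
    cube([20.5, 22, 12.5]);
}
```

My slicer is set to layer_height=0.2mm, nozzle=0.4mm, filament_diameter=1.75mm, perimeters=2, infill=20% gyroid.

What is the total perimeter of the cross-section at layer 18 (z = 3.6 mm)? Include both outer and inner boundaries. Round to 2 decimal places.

At z = 3.6 mm: the cube is present — its section is the full 27.5×16 rectangle (perimeter 87.00 mm); the 20.5×22 cube at (12.5, -3) contributes its full rectangle (perimeter 85.00 mm); Merging all regions: the regions partially overlap (shared area 240.00 mm²), so the edge portions inside another operand are dropped and the merged outline is re-measured after clipping — boundary = 110.00 mm. Overall, the cross-section is a single solid region. Total boundary length (outer) = 110.00 mm.

110.00 mm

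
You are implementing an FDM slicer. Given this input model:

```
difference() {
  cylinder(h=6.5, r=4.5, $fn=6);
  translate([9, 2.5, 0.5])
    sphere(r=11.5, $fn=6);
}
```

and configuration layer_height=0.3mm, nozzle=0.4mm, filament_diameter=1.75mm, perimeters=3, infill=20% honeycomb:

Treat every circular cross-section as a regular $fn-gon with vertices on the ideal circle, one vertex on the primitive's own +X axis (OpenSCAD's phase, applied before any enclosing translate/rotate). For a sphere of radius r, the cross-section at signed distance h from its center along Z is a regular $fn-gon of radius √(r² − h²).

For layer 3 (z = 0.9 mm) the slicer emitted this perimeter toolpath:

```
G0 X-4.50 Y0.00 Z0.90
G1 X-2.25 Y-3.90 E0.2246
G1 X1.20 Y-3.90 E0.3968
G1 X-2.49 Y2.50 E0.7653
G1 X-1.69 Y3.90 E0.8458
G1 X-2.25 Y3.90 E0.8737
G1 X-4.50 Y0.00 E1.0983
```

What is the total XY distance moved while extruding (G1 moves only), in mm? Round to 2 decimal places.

22.02 mm

Sum the Euclidean lengths of each G1 segment: total = 22.02 mm.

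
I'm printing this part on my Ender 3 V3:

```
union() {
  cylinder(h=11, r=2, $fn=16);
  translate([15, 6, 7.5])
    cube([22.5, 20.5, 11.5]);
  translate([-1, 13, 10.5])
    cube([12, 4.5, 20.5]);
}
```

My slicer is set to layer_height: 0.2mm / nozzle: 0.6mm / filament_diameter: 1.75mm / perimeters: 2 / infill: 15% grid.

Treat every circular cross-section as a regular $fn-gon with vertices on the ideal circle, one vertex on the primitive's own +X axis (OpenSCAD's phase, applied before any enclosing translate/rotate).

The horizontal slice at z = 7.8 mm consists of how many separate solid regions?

At z = 7.8 mm: the r=2 cylinder contributes a regular 16-gon of circumradius 2; the 22.5×20.5 cube at (15, 6) contributes its full rectangle; the cube at (-1, 13) is absent (z outside [10.5, 31]); Combining (union): the 2 present regions are separate (no shared area or edge), so areas and boundary lengths simply add and each stays a separate island — 2 connected regions. The result has 2 disconnected regions.

2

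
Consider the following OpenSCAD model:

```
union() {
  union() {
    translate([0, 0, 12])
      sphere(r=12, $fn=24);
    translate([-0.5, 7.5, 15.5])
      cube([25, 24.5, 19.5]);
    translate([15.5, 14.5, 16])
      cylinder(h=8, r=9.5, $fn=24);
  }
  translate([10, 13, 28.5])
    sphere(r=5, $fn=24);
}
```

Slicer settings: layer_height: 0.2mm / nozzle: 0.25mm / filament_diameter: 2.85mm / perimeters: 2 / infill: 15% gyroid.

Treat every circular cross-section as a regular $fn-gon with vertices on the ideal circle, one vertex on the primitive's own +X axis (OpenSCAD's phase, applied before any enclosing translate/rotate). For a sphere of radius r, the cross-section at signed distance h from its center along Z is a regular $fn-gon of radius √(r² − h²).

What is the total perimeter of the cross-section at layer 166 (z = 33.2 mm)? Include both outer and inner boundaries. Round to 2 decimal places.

99.00 mm

At z = 33.2 mm: the sphere is absent (|z−center|=21.200 > r=12); the cube at (-0.5, 7.5) (footprint 25×24.5) is included at this height (perimeter 99.00 mm); the cylinder at (15.5, 14.5) is not intersected at this z (z outside [16, 24]); Taking the union: only the 25×24.5 cube at (-0.5, 7.5) is present, so the union is just that shape — boundary = 99.00 mm; the r=5 sphere at (10, 13) slices to a regular 24-gon of circumradius 1.706 (√(r²−h²) with h=4.7 from center) (perimeter = 2·24·1.706·sin(180°/24) = 10.69 mm); Merging all regions: the r=5 sphere at (10, 13) lies entirely inside that combined region, so the union is just that combined region — boundary = 99.00 mm. Overall, the cross-section is a single solid region. Total boundary length (outer) = 99.00 mm.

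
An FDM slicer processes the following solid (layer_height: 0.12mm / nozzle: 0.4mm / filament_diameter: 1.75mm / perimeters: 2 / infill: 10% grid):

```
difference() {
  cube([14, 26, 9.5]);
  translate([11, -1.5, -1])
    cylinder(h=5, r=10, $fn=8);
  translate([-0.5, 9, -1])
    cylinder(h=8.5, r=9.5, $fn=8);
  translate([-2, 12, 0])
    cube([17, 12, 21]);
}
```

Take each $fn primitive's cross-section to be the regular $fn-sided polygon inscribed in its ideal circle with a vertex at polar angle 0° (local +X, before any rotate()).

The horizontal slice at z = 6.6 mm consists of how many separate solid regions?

2

At z = 6.6 mm: the 14×26 cube contributes its full rectangle; the cylinder at (11, -1.5) does not reach this height (z outside [-1, 4]); the r=9.5 cylinder at (-0.5, 9) contributes a regular 8-gon of circumradius 9.5; the 17×12 cube at (-2, 12) contributes its full rectangle; After the difference (first − rest): starting from the 14×26 cube, the r=9.5 cylinder at (-0.5, 9) partially overlaps it — only the 118.13 mm² overlap (of its 255.27 mm²) is removed, clipping the outline; the 17×12 cube at (-2, 12) partially overlaps it — only the 134.02 mm² overlap (of its 204.00 mm²) is removed, clipping the outline — 2 connected regions. The result has 2 disconnected regions.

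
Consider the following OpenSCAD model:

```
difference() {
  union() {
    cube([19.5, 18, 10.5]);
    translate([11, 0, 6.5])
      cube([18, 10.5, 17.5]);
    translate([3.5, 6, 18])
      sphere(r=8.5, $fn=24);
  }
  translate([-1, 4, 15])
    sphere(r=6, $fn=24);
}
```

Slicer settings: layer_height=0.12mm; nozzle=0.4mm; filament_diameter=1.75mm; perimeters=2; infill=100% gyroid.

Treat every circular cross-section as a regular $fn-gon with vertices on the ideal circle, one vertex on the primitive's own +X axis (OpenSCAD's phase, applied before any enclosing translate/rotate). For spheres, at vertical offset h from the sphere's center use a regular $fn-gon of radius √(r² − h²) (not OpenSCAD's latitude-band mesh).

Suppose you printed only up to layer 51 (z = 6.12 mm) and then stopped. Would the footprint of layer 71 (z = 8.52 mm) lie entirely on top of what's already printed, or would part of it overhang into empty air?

part overhangs

Compare the two slices. At z = 6.12: the 19.5×18 cube contributes its full rectangle (area 351.00 mm²); the cube at (11, 0) is absent (z outside [6.5, 24]); the sphere at (3.5, 6) does not reach this height (|z−center|=11.880 > r=8.5); Combining (union): only the 19.5×18 cube is present, so the union is just that shape — area = 351.00 mm²; the sphere at (-1, 4) is absent (|z−center|=8.880 > r=6); Taking the first minus the rest: none of the subtracted shapes is present at this height, so the result so far is unchanged — area = 351.00 mm². At z = 8.52: the cube (footprint 19.5×18) is included at this height (area 351.00 mm²); the cube at (11, 0) is present — its section is the full 18×10.5 rectangle (area 189.00 mm²); the sphere at (3.5, 6) is not intersected at this z (|z−center|=9.480 > r=8.5); Merging all regions: the regions partially overlap — summed areas 540.00 mm² minus the doubly-counted overlap 89.25 mm² gives 450.75 mm² — area = 450.75 mm²; the sphere at (-1, 4) does not reach this height (|z−center|=6.480 > r=6); Subtracting the remaining from the first: none of the subtracted shapes is present at this height, so the result so far is unchanged — area = 450.75 mm². Checking containment: at z = 8.52 the cross-section extends beyond the z = 6.12 cross-section by about 99.75 mm².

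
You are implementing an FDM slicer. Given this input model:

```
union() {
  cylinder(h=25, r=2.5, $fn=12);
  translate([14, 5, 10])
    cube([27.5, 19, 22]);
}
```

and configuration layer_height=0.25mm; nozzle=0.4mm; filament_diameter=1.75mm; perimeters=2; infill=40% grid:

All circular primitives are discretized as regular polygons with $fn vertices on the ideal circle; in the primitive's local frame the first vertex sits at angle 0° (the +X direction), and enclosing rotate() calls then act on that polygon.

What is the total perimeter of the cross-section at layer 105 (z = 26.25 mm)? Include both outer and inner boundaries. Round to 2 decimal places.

93.00 mm

At z = 26.25 mm: the cylinder is not intersected at this z (z outside [0, 25]); the cube at (14, 5) (footprint 27.5×19) is included at this height (perimeter 93.00 mm); Taking the union: only the 27.5×19 cube at (14, 5) is present, so the union is just that shape — boundary = 93.00 mm. Overall, the cross-section is a single solid region. Total boundary length (outer) = 93.00 mm.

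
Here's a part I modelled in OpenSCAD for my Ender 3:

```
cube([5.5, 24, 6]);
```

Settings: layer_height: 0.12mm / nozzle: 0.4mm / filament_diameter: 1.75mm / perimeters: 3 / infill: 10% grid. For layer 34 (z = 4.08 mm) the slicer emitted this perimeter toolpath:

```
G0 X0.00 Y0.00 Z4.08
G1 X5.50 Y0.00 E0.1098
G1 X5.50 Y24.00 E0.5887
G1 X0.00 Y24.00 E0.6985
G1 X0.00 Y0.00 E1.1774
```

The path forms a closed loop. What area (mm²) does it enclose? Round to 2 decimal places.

132.00 mm²

Apply the shoelace formula to the sequence of (X, Y) vertices; enclosed area = 132.00 mm².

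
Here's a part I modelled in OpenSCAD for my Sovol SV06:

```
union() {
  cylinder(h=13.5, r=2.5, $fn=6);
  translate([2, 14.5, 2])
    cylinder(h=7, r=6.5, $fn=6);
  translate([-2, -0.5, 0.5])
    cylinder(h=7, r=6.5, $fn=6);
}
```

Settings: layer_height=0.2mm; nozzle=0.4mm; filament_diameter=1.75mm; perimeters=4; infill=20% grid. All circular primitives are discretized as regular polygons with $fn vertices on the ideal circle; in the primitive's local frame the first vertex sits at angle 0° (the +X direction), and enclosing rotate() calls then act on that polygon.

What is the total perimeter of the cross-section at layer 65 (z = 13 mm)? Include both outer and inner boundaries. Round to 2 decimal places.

At z = 13 mm: the r=2.5 cylinder gives a regular 6-gon of circumradius 2.5 (constant along its height) (perimeter = 2·6·2.500·sin(180°/6) = 15.00 mm); the cylinder at (2, 14.5) is not intersected at this z (z outside [2, 9]); the cylinder at (-2, -0.5) is absent (z outside [0.5, 7.5]); Taking the union: only the r=2.5 cylinder is present, so the union is just that shape — boundary = 15.00 mm. Overall, the cross-section is a single solid region. Total boundary length (outer) = 15.00 mm.

15.00 mm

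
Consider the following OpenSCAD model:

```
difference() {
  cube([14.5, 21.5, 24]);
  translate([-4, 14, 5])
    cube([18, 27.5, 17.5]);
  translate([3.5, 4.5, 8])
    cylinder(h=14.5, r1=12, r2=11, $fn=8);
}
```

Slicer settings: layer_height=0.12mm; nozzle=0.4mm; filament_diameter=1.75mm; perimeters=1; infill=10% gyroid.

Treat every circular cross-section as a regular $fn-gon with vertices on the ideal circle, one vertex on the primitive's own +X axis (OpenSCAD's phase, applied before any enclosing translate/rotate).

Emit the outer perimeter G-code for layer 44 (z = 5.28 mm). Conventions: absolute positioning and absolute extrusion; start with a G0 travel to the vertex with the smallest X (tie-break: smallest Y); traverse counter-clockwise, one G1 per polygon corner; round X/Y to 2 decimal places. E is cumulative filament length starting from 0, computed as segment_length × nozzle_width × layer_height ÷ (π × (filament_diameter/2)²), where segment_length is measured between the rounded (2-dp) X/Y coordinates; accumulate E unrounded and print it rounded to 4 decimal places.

G0 X0.00 Y0.00 Z5.28
G1 X14.50 Y0.00 E0.2894
G1 X14.50 Y21.50 E0.7184
G1 X14.00 Y21.50 E0.7284
G1 X14.00 Y14.00 E0.8781
G1 X0.00 Y14.00 E1.1575
G1 X0.00 Y0.00 E1.4368

At z = 5.28 mm: the cube (footprint 14.5×21.5) is included at this height; the cube at (-4, 14) is present — its section is the full 18×27.5 rectangle; the cone at (3.5, 4.5) does not reach this height (z outside [8, 22.5]); After the difference (first − rest): starting from the 14.5×21.5 cube, the 18×27.5 cube at (-4, 14) partially overlaps it — only the 105.00 mm² overlap (of its 495.00 mm²) is removed, clipping the outline — 1 connected region. The outline is a single polygon with 6 vertices. Extrusion per mm of travel: 0.4 × 0.12 / (π × 0.875²) = 0.019956. Accumulating E over each segment gives final E = 1.4368.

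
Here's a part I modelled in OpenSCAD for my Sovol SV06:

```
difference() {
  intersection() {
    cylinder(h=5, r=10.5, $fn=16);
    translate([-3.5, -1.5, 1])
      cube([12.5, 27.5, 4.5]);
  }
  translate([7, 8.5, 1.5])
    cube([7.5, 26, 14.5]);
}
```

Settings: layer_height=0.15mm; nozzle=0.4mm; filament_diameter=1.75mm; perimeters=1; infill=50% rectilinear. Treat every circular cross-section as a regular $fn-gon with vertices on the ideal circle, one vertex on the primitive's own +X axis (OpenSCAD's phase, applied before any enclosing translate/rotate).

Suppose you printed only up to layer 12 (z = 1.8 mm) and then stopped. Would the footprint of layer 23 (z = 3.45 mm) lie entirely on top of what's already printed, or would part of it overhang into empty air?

entirely on top

Compare the two slices. At z = 1.8: the r=10.5 cylinder contributes a regular 16-gon of circumradius 10.5 (area = (16/2)·10.500²·sin(360°/16) = 337.53 mm²); the 12.5×27.5 cube at (-3.5, -1.5) contributes its full rectangle (area 343.75 mm²); Keeping only the common overlap: the 12.5×27.5 cube at (-3.5, -1.5) partially overlaps the r=10.5 cylinder; clipping to the common part keeps 133.87 mm² — area = 133.87 mm²; the cube at (7, 8.5) (footprint 7.5×26) is included at this height (area 195.00 mm²); Taking the first minus the rest: starting from the result so far (133.87 mm²), the 7.5×26 cube at (7, 8.5) misses the remaining region (no effect) — area = 133.87 mm². At z = 3.45: the cylinder: section is a regular 16-gon, circumradius r=10.5 (area = (16/2)·10.500²·sin(360°/16) = 337.53 mm²); the cube at (-3.5, -1.5) is present — its section is the full 12.5×27.5 rectangle (area 343.75 mm²); Taking the intersection: the 12.5×27.5 cube at (-3.5, -1.5) partially overlaps the r=10.5 cylinder; clipping to the common part keeps 133.87 mm² — area = 133.87 mm²; the 7.5×26 cube at (7, 8.5) contributes its full rectangle (area 195.00 mm²); Taking the first minus the rest: starting from that combined region (133.87 mm²), the 7.5×26 cube at (7, 8.5) misses the remaining region (no effect) — area = 133.87 mm². Checking containment: the cross-section at z = 3.45 is a subset of the cross-section at z = 1.8.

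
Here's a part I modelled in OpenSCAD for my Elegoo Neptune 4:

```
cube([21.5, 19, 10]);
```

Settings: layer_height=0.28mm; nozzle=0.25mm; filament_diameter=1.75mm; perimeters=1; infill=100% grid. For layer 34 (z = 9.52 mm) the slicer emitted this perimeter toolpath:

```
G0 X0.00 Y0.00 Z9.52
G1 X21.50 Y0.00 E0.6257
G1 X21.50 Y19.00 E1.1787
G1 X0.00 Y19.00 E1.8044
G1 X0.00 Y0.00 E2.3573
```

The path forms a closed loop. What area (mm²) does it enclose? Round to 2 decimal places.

Apply the shoelace formula to the sequence of (X, Y) vertices; enclosed area = 408.50 mm².

408.50 mm²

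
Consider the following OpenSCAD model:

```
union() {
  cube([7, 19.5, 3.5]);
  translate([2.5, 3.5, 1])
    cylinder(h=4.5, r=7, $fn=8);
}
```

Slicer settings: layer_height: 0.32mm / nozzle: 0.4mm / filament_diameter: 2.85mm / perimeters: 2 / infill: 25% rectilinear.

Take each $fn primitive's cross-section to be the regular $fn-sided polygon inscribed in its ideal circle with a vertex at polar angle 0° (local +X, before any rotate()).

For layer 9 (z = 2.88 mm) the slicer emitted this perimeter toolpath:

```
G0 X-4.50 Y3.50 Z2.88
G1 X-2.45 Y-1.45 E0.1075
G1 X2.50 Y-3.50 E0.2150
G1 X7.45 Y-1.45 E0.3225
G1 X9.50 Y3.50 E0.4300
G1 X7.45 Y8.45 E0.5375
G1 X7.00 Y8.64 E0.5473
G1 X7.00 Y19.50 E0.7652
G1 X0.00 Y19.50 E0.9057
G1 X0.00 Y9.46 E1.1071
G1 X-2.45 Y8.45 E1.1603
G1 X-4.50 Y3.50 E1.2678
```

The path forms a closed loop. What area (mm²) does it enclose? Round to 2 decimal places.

207.08 mm²

Apply the shoelace formula to the sequence of (X, Y) vertices; enclosed area = 207.08 mm².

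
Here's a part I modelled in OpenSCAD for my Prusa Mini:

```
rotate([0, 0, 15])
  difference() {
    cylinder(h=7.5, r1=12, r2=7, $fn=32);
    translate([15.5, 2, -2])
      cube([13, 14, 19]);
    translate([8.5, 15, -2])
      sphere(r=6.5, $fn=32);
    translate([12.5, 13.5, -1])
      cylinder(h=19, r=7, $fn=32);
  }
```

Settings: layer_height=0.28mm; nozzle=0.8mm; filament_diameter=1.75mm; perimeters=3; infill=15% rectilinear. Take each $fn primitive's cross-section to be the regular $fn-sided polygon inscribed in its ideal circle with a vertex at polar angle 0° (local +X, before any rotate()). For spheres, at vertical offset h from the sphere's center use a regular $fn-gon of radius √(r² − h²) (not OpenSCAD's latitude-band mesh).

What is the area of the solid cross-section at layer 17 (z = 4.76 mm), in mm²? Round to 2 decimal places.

243.19 mm²

At z = 4.76 mm: the cone contributes a regular 32-gon of circumradius 8.827 (interpolated between r1=12 and r2=7 at t=0.635) (area = (32/2)·8.827²·sin(360°/32) = 243.19 mm²); the 13×14 cube at (15.5, 2) contributes its full rectangle (area 182.00 mm²); the sphere at (8.5, 15) is not intersected at this z (|z−center|=6.760 > r=6.5); the r=7 cylinder at (12.5, 13.5) contributes a regular 32-gon of circumradius 7 (area = (32/2)·7.000²·sin(360°/32) = 152.95 mm²); Taking the first minus the rest: starting from the cone (243.19 mm²), the 13×14 cube at (15.5, 2) misses the remaining region (no effect); the r=7 cylinder at (12.5, 13.5) misses the remaining region (no effect) — area = 243.19 mm²; (whole slice rotated 15° about Z — lengths, areas and connectivity unchanged). Overall, the cross-section is a single solid region. Net area = 243.19 mm².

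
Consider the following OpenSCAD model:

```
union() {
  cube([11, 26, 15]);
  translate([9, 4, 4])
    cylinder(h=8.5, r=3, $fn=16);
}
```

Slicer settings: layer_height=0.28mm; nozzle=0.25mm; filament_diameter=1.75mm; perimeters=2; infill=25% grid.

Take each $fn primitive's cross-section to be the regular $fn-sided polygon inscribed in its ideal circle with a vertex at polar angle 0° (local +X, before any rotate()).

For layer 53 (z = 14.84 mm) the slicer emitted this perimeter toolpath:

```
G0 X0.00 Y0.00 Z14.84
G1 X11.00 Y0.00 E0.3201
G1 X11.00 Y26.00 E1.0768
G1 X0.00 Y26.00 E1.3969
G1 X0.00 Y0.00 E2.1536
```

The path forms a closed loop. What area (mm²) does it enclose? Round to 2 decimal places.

Apply the shoelace formula to the sequence of (X, Y) vertices; enclosed area = 286.00 mm².

286.00 mm²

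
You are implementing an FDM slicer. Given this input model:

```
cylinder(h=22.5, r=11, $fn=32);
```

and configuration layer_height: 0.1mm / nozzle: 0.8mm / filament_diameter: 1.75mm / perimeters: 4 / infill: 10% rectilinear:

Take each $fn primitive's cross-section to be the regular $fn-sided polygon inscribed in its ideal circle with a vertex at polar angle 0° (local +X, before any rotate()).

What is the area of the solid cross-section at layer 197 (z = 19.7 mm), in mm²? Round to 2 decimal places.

At z = 19.7 mm: the r=11 cylinder gives a regular 32-gon of circumradius 11 (constant along its height) (area = (32/2)·11.000²·sin(360°/32) = 377.69 mm²). Overall, the cross-section is a single solid region. Net area = 377.69 mm².

377.69 mm²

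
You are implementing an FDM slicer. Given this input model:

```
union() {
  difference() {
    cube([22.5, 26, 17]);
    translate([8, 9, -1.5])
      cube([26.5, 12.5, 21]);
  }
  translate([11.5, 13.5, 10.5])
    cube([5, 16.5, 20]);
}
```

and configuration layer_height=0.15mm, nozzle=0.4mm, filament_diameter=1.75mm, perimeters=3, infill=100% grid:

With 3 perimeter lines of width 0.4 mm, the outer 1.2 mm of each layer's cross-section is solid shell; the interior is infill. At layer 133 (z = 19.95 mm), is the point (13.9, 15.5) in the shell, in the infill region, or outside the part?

infill

At z = 19.95 mm: the cube is not intersected at this z (z outside [0, 17]); the cube at (8, 9) is absent (z outside [-1.5, 19.5]); After the difference (first − rest): the first operand is absent here, so nothing remains; the 5×16.5 cube at (11.5, 13.5) contributes its full rectangle; Merging all regions: only the 5×16.5 cube at (11.5, 13.5) is present, so the union is just that shape — 1 connected region. Overall, the cross-section is a single solid region. The nearest boundary edge runs (11.50, 13.50)→(16.50, 13.50); distance from the point to it = 2.00 mm. The point is inside the cross-section and 2.00 mm from the nearest boundary — more than the 1.2 mm shell width (3 × 0.4), so it's in the infill interior.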